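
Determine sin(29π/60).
sin(29π/60) = 0.9986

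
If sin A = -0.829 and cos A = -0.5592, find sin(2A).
sin(2A) = 2 sin A cos A = 0.9272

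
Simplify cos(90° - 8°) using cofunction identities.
cos(90° - 8°) = sin(8°)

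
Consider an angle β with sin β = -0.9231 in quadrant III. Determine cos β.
cos β = ±√(1 - sin²β) = -0.3846 (negative in QIII)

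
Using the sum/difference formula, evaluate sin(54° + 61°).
sin(54° + 61°) = sin 54° cos 61° + cos 54° sin 61° = 0.9063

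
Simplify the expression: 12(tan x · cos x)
12(tan x · cos x) = 12(sin x) (using Quotient identity)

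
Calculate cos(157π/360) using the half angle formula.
cos(157π/360) = √((1 + cos 157π/180)/2) = 0.1994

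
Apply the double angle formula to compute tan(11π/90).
tan(11π/90) = 2 tan 11π/180 / (1 - tan²11π/180) = 0.404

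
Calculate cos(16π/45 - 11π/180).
cos(16π/45 - 11π/180) = cos 16π/45 cos 11π/180 + sin 16π/45 sin 11π/180 = 0.6018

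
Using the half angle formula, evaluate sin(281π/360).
sin(281π/360) = √((1 - cos 281π/180)/2) = 0.6361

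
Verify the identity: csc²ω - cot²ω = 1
LHS = 1/sin²ω - cos²ω/sin²ω = (1 - cos²ω)/sin²ω = sin²ω/sin²ω = 1 = RHS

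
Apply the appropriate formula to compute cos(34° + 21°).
cos(34° + 21°) = cos 34° cos 21° - sin 34° sin 21° = 0.5736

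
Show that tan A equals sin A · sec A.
RHS = sin A · (1/cos A) = sin A/cos A = tan A = LHS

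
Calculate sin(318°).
sin(318°) = -0.6691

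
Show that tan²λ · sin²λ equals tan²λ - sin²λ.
RHS = sin²λ/cos²λ - sin²λ = sin²λ(1/cos²λ - 1) = sin²λ · (1 - cos²λ)/cos²λ = sin²λ · sin²λ/cos²λ = sin²λ · tan²λ = LHS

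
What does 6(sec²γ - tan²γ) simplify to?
6(sec²γ - tan²γ) = 6 (using Pythagorean identity)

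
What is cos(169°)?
cos(169°) = -0.9816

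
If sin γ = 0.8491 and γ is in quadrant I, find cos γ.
cos γ = 0.5282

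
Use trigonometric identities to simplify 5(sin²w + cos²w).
5(sin²w + cos²w) = 5 (using Pythagorean identity)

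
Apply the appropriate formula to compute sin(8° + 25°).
sin(8° + 25°) = sin 8° cos 25° + cos 8° sin 25° = 0.5446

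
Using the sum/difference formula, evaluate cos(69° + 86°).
cos(69° + 86°) = cos 69° cos 86° - sin 69° sin 86° = -0.9063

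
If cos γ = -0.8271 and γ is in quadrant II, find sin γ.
sin γ = 0.5621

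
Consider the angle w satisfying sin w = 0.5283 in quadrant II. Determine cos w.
cos w = ±√(1 - sin²w) = -0.8491 (negative in QII)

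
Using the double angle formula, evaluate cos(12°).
cos(12°) = cos²6° - sin²6° = 0.9781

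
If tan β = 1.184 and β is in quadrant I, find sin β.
sin β = 0.764 (using tan²β + 1 = sec²β)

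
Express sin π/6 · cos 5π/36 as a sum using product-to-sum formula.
sin π/6 cos 5π/36 = (1/2)[sin(π/6+5π/36) + sin(π/6-5π/36)]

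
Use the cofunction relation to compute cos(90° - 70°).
cos(90° - 70°) = sin(70°) = 0.9397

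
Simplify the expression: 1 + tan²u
1 + tan²u = sec²u (using Pythagorean identity)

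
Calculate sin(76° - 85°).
sin(76° - 85°) = sin 76° cos 85° - cos 76° sin 85° = -0.1564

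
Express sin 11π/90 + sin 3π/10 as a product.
sin 11π/90 + sin 3π/10 = 2 sin(19π/90) cos(-4π/45)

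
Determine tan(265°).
tan(265°) = 11.43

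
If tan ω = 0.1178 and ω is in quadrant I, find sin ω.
sin ω = 0.117 (using tan²ω + 1 = sec²ω)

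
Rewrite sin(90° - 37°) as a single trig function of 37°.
sin(90° - 37°) = cos(37°)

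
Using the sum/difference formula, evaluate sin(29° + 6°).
sin(29° + 6°) = sin 29° cos 6° + cos 29° sin 6° = 0.5736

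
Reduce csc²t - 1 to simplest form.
csc²t - 1 = cot²t (using Pythagorean identity)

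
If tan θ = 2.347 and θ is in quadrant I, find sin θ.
sin θ = 0.92 (using tan²θ + 1 = sec²θ)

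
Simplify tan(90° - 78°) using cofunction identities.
tan(90° - 78°) = cot(78°)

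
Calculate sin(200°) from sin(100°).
sin(200°) = 2 sin 100° cos 100° = -0.342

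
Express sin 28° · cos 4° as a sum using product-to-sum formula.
sin 28° cos 4° = (1/2)[sin(28°+4°) + sin(28°-4°)]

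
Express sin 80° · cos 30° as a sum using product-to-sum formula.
sin 80° cos 30° = (1/2)[sin(80°+30°) + sin(80°-30°)]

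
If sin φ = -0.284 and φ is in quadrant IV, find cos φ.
cos φ = 0.9588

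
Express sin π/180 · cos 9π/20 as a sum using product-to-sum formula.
sin π/180 cos 9π/20 = (1/2)[sin(π/180+9π/20) + sin(π/180-9π/20)]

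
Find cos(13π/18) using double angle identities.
cos(13π/18) = 2cos²13π/36 - 1 = -0.6428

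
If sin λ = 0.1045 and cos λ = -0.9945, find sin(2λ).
sin(2λ) = 2 sin λ cos λ = -0.2079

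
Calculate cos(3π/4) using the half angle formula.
cos(3π/4) = -√((1 + cos 3π/2)/2) = -√2/2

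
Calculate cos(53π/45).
cos(53π/45) = -0.848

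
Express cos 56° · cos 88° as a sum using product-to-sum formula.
cos 56° cos 88° = (1/2)[cos(56°-88°) + cos(56°+88°)]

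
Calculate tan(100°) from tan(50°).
tan(100°) = 2 tan 50° / (1 - tan²50°) = -5.671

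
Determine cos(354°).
cos(354°) = 0.9945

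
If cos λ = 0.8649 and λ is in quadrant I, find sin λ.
sin λ = 0.5019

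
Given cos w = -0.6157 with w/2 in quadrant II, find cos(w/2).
cos(w/2) = ±√((1 + cos w)/2); negative since w/2 ∈ QII, so cos(w/2) = -0.4383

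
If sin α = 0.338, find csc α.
csc α = 1/sin α = 2.959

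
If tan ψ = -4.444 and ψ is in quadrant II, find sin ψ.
sin ψ = 0.9756 (using tan²ψ + 1 = sec²ψ)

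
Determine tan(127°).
tan(127°) = -1.327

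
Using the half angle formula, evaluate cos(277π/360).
cos(277π/360) = -√((1 + cos 277π/180)/2) = -0.749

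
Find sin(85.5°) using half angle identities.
sin(85.5°) = √((1 - cos 171°)/2) = 0.9969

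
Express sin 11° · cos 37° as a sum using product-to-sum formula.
sin 11° cos 37° = (1/2)[sin(11°+37°) + sin(11°-37°)]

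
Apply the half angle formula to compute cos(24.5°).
cos(24.5°) = √((1 + cos 49°)/2) = 0.91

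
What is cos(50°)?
cos(50°) = 0.6428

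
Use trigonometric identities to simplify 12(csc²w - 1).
12(csc²w - 1) = 12(cot²w) (using Pythagorean identity)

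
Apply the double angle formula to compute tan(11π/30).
tan(11π/30) = 2 tan 11π/60 / (1 - tan²11π/60) = 2.246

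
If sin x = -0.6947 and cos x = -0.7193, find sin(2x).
sin(2x) = 2 sin x cos x = 0.9994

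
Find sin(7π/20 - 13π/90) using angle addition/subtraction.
sin(7π/20 - 13π/90) = sin 7π/20 cos 13π/90 - cos 7π/20 sin 13π/90 = 0.6018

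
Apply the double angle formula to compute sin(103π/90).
sin(103π/90) = 2 sin 103π/180 cos 103π/180 = -0.4384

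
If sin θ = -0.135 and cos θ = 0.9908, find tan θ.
tan θ = sin θ / cos θ = -0.1363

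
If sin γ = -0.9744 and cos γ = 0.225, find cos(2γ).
cos(2γ) = cos²γ - sin²γ = -0.8988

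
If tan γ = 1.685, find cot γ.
cot γ = 1/tan γ = 0.5935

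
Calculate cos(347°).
cos(347°) = 0.9744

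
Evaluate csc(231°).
csc(231°) = -1.287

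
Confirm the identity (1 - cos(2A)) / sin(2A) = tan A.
LHS = 2sin²A / (2 sin A cos A) = sin A/cos A = tan A = RHS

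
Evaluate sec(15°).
sec(15°) = 1.035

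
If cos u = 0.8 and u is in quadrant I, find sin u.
sin u = 0.6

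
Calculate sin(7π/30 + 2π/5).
sin(7π/30 + 2π/5) = sin 7π/30 cos 2π/5 + cos 7π/30 sin 2π/5 = 0.9135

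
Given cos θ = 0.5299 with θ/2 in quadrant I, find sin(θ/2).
sin(θ/2) = ±√((1 - cos θ)/2); positive since θ/2 ∈ QI, so sin(θ/2) = 0.4848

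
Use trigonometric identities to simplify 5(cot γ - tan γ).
5(cot γ - tan γ) = 5(2 cot(2γ)) (using Double angle)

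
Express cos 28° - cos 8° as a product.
cos 28° - cos 8° = -2 sin(18°) sin(10°)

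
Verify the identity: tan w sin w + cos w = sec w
LHS = sin²w/cos w + cos w = (sin²w + cos²w)/cos w = 1/cos w = sec w = RHS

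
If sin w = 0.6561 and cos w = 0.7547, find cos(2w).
cos(2w) = cos²w - sin²w = 0.1391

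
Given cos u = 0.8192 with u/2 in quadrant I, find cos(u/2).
cos(u/2) = ±√((1 + cos u)/2); positive since u/2 ∈ QI, so cos(u/2) = 0.9537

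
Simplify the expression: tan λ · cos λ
tan λ · cos λ = sin λ (using Quotient identity)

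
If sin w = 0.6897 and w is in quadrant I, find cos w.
cos w = 0.7241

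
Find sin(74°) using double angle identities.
sin(74°) = 2 sin 37° cos 37° = 0.9613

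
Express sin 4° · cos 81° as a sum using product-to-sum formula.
sin 4° cos 81° = (1/2)[sin(4°+81°) + sin(4°-81°)]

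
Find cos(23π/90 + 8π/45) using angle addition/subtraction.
cos(23π/90 + 8π/45) = cos 23π/90 cos 8π/45 - sin 23π/90 sin 8π/45 = 0.2079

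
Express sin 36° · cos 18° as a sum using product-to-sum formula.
sin 36° cos 18° = (1/2)[sin(36°+18°) + sin(36°-18°)]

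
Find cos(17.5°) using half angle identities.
cos(17.5°) = √((1 + cos 35°)/2) = 0.9537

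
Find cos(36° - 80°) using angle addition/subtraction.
cos(36° - 80°) = cos 36° cos 80° + sin 36° sin 80° = 0.7193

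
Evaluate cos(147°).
cos(147°) = -0.8387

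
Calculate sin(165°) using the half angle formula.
sin(165°) = √((1 - cos 330°)/2) = (√6-√2)/4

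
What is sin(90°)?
sin(90°) = 1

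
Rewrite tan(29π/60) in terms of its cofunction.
tan(29π/60) = cot(π/2 - 29π/60) = cot(π/60)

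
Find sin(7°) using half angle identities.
sin(7°) = √((1 - cos 14°)/2) = 0.1219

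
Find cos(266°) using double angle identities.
cos(266°) = cos²133° - sin²133° = -0.06976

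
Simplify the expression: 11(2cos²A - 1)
11(2cos²A - 1) = 11(cos(2A)) (using Double angle)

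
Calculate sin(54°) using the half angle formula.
sin(54°) = √((1 - cos 108°)/2) = 0.809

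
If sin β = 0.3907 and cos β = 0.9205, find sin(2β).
sin(2β) = 2 sin β cos β = 0.7193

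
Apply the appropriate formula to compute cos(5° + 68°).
cos(5° + 68°) = cos 5° cos 68° - sin 5° sin 68° = 0.2924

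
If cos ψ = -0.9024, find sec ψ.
sec ψ = 1/cos ψ = -1.108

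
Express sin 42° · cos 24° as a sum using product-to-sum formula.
sin 42° cos 24° = (1/2)[sin(42°+24°) + sin(42°-24°)]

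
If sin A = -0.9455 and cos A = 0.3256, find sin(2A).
sin(2A) = 2 sin A cos A = -0.6157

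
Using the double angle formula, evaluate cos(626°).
cos(626°) = 1 - 2sin²313° = -0.06976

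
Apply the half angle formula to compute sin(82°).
sin(82°) = √((1 - cos 164°)/2) = 0.9903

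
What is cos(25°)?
cos(25°) = 0.9063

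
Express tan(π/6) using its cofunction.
tan(π/6) = cot(π/2 - π/6) = cot(π/3)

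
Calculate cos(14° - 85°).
cos(14° - 85°) = cos 14° cos 85° + sin 14° sin 85° = 0.3256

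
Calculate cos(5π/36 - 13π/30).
cos(5π/36 - 13π/30) = cos 5π/36 cos 13π/30 + sin 5π/36 sin 13π/30 = 0.6018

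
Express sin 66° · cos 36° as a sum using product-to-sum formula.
sin 66° cos 36° = (1/2)[sin(66°+36°) + sin(66°-36°)]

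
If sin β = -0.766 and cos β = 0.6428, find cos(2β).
cos(2β) = cos²β - sin²β = -0.1736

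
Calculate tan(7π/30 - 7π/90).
tan(7π/30 - 7π/90) = (tan 7π/30 - tan 7π/90)/(1 + tan 7π/30 tan 7π/90) = 0.5317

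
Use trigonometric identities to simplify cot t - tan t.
cot t - tan t = 2 cot(2t) (using Double angle)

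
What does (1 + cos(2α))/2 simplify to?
(1 + cos(2α))/2 = cos²α (using Power reduction)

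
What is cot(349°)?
cot(349°) = -5.145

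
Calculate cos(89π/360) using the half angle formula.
cos(89π/360) = √((1 + cos 89π/180)/2) = 0.7133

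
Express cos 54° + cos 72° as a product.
cos 54° + cos 72° = 2 cos(63°) cos(-9°)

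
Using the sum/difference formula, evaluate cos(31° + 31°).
cos(31° + 31°) = cos 31° cos 31° - sin 31° sin 31° = 0.4695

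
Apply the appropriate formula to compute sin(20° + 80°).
sin(20° + 80°) = sin 20° cos 80° + cos 20° sin 80° = 0.9848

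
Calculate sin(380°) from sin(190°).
sin(380°) = 2 sin 190° cos 190° = 0.342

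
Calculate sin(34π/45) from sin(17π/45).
sin(34π/45) = 2 sin 17π/45 cos 17π/45 = 0.6947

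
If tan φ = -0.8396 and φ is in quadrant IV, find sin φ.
sin φ = -0.643 (using tan²φ + 1 = sec²φ)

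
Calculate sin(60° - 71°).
sin(60° - 71°) = sin 60° cos 71° - cos 60° sin 71° = -0.1908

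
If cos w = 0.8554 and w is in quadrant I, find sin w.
sin w = 0.518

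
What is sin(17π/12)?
sin(17π/12) = -(√6+√2)/4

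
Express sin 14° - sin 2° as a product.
sin 14° - sin 2° = 2 cos(8°) sin(6°)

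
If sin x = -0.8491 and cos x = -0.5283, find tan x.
tan x = sin x / cos x = 1.607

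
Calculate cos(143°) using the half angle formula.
cos(143°) = -√((1 + cos 286°)/2) = -0.7986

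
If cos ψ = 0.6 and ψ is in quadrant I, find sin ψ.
sin ψ = 0.8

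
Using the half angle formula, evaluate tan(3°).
tan(3°) = sin 6° / (1 + cos 6°) = 0.05241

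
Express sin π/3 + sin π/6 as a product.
sin π/3 + sin π/6 = 2 sin(π/4) cos(π/12)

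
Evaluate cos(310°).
cos(310°) = 0.6428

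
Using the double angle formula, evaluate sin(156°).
sin(156°) = 2 sin 78° cos 78° = 0.4067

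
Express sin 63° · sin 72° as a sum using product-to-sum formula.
sin 63° sin 72° = (1/2)[cos(63°-72°) - cos(63°+72°)]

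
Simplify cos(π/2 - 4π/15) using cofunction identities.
cos(π/2 - 4π/15) = sin(4π/15)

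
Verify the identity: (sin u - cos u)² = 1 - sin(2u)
LHS = sin²u - 2 sin u cos u + cos²u = (sin²u + cos²u) - 2 sin u cos u = 1 - sin(2u) = RHS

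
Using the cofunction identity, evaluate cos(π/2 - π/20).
cos(π/2 - π/20) = sin(π/20) = 0.1564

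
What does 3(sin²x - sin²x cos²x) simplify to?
3(sin²x - sin²x cos²x) = 3(sin⁴x) (using Factoring)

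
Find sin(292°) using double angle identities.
sin(292°) = 2 sin 146° cos 146° = -0.9272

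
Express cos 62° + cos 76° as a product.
cos 62° + cos 76° = 2 cos(69°) cos(-7°)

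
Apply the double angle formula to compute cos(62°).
cos(62°) = cos²31° - sin²31° = 0.4695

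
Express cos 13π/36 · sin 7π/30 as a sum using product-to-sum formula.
cos 13π/36 sin 7π/30 = (1/2)[sin(13π/36+7π/30) - sin(13π/36-7π/30)]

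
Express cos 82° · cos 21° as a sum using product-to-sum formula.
cos 82° cos 21° = (1/2)[cos(82°-21°) + cos(82°+21°)]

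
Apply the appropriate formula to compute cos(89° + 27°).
cos(89° + 27°) = cos 89° cos 27° - sin 89° sin 27° = -0.4384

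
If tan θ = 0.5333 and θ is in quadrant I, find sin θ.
sin θ = 0.4706 (using tan²θ + 1 = sec²θ)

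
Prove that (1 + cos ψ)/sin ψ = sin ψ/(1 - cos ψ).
RHS = sin ψ(1 + cos ψ) / ((1 - cos ψ)(1 + cos ψ)) = sin ψ(1 + cos ψ) / (1 - cos²ψ) = sin ψ(1 + cos ψ) / sin²ψ = (1 + cos ψ)/sin ψ = LHS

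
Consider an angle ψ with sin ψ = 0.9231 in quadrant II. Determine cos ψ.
cos ψ = ±√(1 - sin²ψ) = -0.3846 (negative in QII)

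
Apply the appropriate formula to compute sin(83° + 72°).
sin(83° + 72°) = sin 83° cos 72° + cos 83° sin 72° = 0.4226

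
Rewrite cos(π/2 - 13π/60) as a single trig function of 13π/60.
cos(π/2 - 13π/60) = sin(13π/60)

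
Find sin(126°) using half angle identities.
sin(126°) = √((1 - cos 252°)/2) = 0.809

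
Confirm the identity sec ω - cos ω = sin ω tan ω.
LHS = 1/cos ω - cos ω = (1 - cos²ω)/cos ω = sin²ω/cos ω = sin ω · (sin ω/cos ω) = sin ω tan ω = RHS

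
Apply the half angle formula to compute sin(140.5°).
sin(140.5°) = √((1 - cos 281°)/2) = 0.6361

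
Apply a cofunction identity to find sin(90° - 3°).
sin(90° - 3°) = cos(3°) = 0.9986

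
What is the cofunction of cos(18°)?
cos(18°) = sin(90° - 18°) = sin(72°)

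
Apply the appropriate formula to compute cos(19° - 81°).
cos(19° - 81°) = cos 19° cos 81° + sin 19° sin 81° = 0.4695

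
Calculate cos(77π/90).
cos(77π/90) = -0.8988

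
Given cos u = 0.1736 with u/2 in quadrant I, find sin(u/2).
sin(u/2) = ±√((1 - cos u)/2); positive since u/2 ∈ QI, so sin(u/2) = 0.6428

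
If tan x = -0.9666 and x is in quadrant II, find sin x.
sin x = 0.695 (using tan²x + 1 = sec²x)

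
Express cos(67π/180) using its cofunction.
cos(67π/180) = sin(π/2 - 67π/180) = sin(23π/180)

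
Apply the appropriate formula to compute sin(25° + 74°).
sin(25° + 74°) = sin 25° cos 74° + cos 25° sin 74° = 0.9877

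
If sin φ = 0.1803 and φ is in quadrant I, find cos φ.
cos φ = 0.9836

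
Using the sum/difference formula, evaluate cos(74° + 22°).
cos(74° + 22°) = cos 74° cos 22° - sin 74° sin 22° = -0.1045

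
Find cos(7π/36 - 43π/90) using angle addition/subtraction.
cos(7π/36 - 43π/90) = cos 7π/36 cos 43π/90 + sin 7π/36 sin 43π/90 = 0.6293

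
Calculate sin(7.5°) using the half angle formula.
sin(7.5°) = √((1 - cos 15°)/2) = 0.1305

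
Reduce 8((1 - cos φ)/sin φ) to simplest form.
8((1 - cos φ)/sin φ) = 8(tan(φ/2)) (using Half angle)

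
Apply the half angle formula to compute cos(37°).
cos(37°) = √((1 + cos 74°)/2) = 0.7986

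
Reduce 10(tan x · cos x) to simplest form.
10(tan x · cos x) = 10(sin x) (using Quotient identity)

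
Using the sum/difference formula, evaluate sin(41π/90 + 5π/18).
sin(41π/90 + 5π/18) = sin 41π/90 cos 5π/18 + cos 41π/90 sin 5π/18 = 0.7431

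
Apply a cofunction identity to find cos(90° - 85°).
cos(90° - 85°) = sin(85°) = 0.9962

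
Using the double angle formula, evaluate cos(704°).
cos(704°) = cos²352° - sin²352° = 0.9613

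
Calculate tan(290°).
tan(290°) = -2.747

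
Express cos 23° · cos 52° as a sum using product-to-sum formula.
cos 23° cos 52° = (1/2)[cos(23°-52°) + cos(23°+52°)]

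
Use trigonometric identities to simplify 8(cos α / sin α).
8(cos α / sin α) = 8(cot α) (using Quotient identity)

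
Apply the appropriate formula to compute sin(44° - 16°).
sin(44° - 16°) = sin 44° cos 16° - cos 44° sin 16° = 0.4695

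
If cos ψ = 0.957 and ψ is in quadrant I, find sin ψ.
sin ψ = 0.2901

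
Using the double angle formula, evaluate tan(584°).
tan(584°) = 2 tan 292° / (1 - tan²292°) = 0.9657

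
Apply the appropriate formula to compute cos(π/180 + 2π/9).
cos(π/180 + 2π/9) = cos π/180 cos 2π/9 - sin π/180 sin 2π/9 = 0.7547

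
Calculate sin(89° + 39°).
sin(89° + 39°) = sin 89° cos 39° + cos 89° sin 39° = 0.788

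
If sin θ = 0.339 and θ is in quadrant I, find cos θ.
cos θ = 0.9408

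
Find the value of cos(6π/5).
cos(6π/5) = -0.809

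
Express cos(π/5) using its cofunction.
cos(π/5) = sin(π/2 - π/5) = sin(3π/10)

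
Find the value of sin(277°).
sin(277°) = -0.9925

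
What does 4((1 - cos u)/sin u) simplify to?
4((1 - cos u)/sin u) = 4(tan(u/2)) (using Half angle)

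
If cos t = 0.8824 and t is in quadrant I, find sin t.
sin t = 0.4705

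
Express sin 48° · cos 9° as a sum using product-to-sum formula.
sin 48° cos 9° = (1/2)[sin(48°+9°) + sin(48°-9°)]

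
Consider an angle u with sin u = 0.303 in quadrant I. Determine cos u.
cos u = √(1 - sin²u) = 0.953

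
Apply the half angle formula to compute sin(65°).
sin(65°) = √((1 - cos 130°)/2) = 0.9063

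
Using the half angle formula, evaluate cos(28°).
cos(28°) = √((1 + cos 56°)/2) = 0.8829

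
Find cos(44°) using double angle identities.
cos(44°) = cos²22° - sin²22° = 0.7193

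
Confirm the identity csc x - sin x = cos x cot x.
LHS = 1/sin x - sin x = (1 - sin²x)/sin x = cos²x/sin x = cos x · (cos x/sin x) = cos x cot x = RHS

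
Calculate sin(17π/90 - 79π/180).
sin(17π/90 - 79π/180) = sin 17π/90 cos 79π/180 - cos 17π/90 sin 79π/180 = -√2/2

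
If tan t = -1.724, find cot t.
cot t = 1/tan t = -0.58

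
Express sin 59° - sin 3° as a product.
sin 59° - sin 3° = 2 cos(31°) sin(28°)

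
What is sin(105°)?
sin(105°) = (√6+√2)/4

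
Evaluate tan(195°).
tan(195°) = 2-√3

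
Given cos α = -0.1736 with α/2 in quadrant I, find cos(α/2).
cos(α/2) = ±√((1 + cos α)/2); positive since α/2 ∈ QI, so cos(α/2) = 0.6428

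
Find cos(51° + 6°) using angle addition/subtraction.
cos(51° + 6°) = cos 51° cos 6° - sin 51° sin 6° = 0.5446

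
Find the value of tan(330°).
tan(330°) = -√3/3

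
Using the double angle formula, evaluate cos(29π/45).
cos(29π/45) = cos²29π/90 - sin²29π/90 = -0.4384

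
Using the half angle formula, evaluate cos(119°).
cos(119°) = -√((1 + cos 238°)/2) = -0.4848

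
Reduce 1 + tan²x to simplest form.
1 + tan²x = sec²x (using Pythagorean identity)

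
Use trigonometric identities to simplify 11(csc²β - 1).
11(csc²β - 1) = 11(cot²β) (using Pythagorean identity)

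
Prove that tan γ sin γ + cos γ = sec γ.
LHS = sin²γ/cos γ + cos γ = (sin²γ + cos²γ)/cos γ = 1/cos γ = sec γ = RHS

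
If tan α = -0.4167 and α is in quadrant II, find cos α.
cos α = -0.9231 (using tan²α + 1 = sec²α)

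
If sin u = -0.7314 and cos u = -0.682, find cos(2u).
cos(2u) = cos²u - sin²u = -0.06982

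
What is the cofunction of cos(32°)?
cos(32°) = sin(90° - 32°) = sin(58°)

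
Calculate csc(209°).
csc(209°) = -2.063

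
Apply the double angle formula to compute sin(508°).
sin(508°) = 2 sin 254° cos 254° = 0.5299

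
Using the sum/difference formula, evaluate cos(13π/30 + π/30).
cos(13π/30 + π/30) = cos 13π/30 cos π/30 - sin 13π/30 sin π/30 = 0.1045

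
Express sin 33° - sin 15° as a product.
sin 33° - sin 15° = 2 cos(24°) sin(9°)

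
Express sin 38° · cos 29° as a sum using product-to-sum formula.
sin 38° cos 29° = (1/2)[sin(38°+29°) + sin(38°-29°)]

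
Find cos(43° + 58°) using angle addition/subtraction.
cos(43° + 58°) = cos 43° cos 58° - sin 43° sin 58° = -0.1908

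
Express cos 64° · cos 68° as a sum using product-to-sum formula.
cos 64° cos 68° = (1/2)[cos(64°-68°) + cos(64°+68°)]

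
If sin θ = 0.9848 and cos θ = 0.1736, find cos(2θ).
cos(2θ) = cos²θ - sin²θ = -0.9397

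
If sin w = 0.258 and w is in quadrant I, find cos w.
cos w = 0.9661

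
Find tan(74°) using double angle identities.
tan(74°) = 2 tan 37° / (1 - tan²37°) = 3.487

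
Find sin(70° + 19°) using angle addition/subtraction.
sin(70° + 19°) = sin 70° cos 19° + cos 70° sin 19° = 0.9998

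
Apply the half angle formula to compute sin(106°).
sin(106°) = √((1 - cos 212°)/2) = 0.9613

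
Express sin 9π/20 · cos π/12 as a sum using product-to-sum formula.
sin 9π/20 cos π/12 = (1/2)[sin(9π/20+π/12) + sin(9π/20-π/12)]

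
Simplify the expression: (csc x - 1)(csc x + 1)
(csc x - 1)(csc x + 1) = cot²x (using Diff. of squares)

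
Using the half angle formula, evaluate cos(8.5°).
cos(8.5°) = √((1 + cos 17°)/2) = 0.989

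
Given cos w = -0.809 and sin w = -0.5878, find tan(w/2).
tan(w/2) = sin w / (1 + cos w) = -3.077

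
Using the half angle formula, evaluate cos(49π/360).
cos(49π/360) = √((1 + cos 49π/180)/2) = 0.91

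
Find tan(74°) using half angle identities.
tan(74°) = sin 148° / (1 + cos 148°) = 3.487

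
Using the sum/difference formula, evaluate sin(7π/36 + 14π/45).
sin(7π/36 + 14π/45) = sin 7π/36 cos 14π/45 + cos 7π/36 sin 14π/45 = 0.9998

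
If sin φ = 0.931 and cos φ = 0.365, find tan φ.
tan φ = sin φ / cos φ = 2.551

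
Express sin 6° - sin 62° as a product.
sin 6° - sin 62° = 2 cos(34°) sin(-28°)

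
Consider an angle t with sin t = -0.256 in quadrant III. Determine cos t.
cos t = ±√(1 - sin²t) = -0.9667 (negative in QIII)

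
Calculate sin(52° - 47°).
sin(52° - 47°) = sin 52° cos 47° - cos 52° sin 47° = 0.08716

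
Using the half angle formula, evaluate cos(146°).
cos(146°) = -√((1 + cos 292°)/2) = -0.829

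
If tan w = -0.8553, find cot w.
cot w = 1/tan w = -1.169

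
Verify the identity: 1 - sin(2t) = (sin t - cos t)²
RHS = sin²t - 2 sin t cos t + cos²t = (sin²t + cos²t) - 2 sin t cos t = 1 - sin(2t) = LHS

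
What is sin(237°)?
sin(237°) = -0.8387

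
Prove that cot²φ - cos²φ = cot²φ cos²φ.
LHS = cos²φ/sin²φ - cos²φ = cos²φ(1/sin²φ - 1) = cos²φ · (1 - sin²φ)/sin²φ = cos²φ · cos²φ/sin²φ = cos²φ · cot²φ = RHS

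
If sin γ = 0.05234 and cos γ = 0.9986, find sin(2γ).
sin(2γ) = 2 sin γ cos γ = 0.1045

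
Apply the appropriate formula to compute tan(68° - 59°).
tan(68° - 59°) = (tan 68° - tan 59°)/(1 + tan 68° tan 59°) = 0.1584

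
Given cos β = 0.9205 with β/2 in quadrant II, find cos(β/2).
cos(β/2) = ±√((1 + cos β)/2); negative since β/2 ∈ QII, so cos(β/2) = -0.9799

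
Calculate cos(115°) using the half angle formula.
cos(115°) = -√((1 + cos 230°)/2) = -0.4226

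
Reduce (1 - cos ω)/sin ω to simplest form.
(1 - cos ω)/sin ω = tan(ω/2) (using Half angle)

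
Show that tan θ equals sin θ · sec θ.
RHS = sin θ · (1/cos θ) = sin θ/cos θ = tan θ = LHS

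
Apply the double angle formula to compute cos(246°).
cos(246°) = 1 - 2sin²123° = -0.4067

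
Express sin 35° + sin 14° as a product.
sin 35° + sin 14° = 2 sin(24.5°) cos(10.5°)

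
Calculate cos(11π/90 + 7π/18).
cos(11π/90 + 7π/18) = cos 11π/90 cos 7π/18 - sin 11π/90 sin 7π/18 = -0.0349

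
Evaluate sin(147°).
sin(147°) = 0.5446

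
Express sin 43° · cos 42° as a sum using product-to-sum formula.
sin 43° cos 42° = (1/2)[sin(43°+42°) + sin(43°-42°)]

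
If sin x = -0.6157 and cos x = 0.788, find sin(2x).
sin(2x) = 2 sin x cos x = -0.9703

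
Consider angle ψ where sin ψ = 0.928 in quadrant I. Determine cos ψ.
cos ψ = √(1 - sin²ψ) = 0.3726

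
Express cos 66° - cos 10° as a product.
cos 66° - cos 10° = -2 sin(38°) sin(28°)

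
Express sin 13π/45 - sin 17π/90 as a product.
sin 13π/45 - sin 17π/90 = 2 cos(43π/180) sin(π/20)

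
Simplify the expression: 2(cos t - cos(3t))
2(cos t - cos(3t)) = 2(2 sin(2t) sin t) (using Sum-to-product)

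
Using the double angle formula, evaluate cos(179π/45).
cos(179π/45) = cos²179π/90 - sin²179π/90 = 0.9976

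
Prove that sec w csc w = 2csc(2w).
RHS = 2/sin(2w) = 2/(2 sin w cos w) = 1/(sin w cos w) = (1/cos w)(1/sin w) = sec w csc w = LHS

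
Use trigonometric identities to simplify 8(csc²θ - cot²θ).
8(csc²θ - cot²θ) = 8 (using Pythagorean identity)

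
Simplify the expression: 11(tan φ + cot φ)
11(tan φ + cot φ) = 11(sec φ csc φ) (using Quotient identities)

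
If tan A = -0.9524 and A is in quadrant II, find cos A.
cos A = -0.7241 (using tan²A + 1 = sec²A)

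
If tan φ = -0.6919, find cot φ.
cot φ = 1/tan φ = -1.445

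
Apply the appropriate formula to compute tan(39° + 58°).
tan(39° + 58°) = (tan 39° + tan 58°)/(1 - tan 39° tan 58°) = -8.144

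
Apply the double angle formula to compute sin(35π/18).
sin(35π/18) = 2 sin 35π/36 cos 35π/36 = -0.1736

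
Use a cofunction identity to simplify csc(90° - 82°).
csc(90° - 82°) = sec(82°)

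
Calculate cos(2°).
cos(2°) = 0.9994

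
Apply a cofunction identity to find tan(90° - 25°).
tan(90° - 25°) = cot(25°) = 2.145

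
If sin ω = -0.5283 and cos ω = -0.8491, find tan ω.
tan ω = sin ω / cos ω = 0.6222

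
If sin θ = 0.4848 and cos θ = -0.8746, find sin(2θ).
sin(2θ) = 2 sin θ cos θ = -0.848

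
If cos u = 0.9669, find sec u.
sec u = 1/cos u = 1.034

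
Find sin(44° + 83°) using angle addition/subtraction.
sin(44° + 83°) = sin 44° cos 83° + cos 44° sin 83° = 0.7986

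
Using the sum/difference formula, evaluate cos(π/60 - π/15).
cos(π/60 - π/15) = cos π/60 cos π/15 + sin π/60 sin π/15 = 0.9877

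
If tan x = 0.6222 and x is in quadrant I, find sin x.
sin x = 0.5283 (using tan²x + 1 = sec²x)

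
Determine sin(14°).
sin(14°) = 0.2419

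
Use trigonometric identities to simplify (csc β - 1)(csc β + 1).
(csc β - 1)(csc β + 1) = cot²β (using Diff. of squares)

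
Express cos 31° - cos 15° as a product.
cos 31° - cos 15° = -2 sin(23°) sin(8°)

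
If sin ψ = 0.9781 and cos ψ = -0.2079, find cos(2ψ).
cos(2ψ) = cos²ψ - sin²ψ = -0.9135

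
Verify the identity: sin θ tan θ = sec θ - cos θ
RHS = 1/cos θ - cos θ = (1 - cos²θ)/cos θ = sin²θ/cos θ = sin θ · (sin θ/cos θ) = sin θ tan θ = LHS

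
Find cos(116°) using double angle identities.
cos(116°) = cos²58° - sin²58° = -0.4384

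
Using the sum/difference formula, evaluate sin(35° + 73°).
sin(35° + 73°) = sin 35° cos 73° + cos 35° sin 73° = 0.9511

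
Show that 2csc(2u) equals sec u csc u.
LHS = 2/sin(2u) = 2/(2 sin u cos u) = 1/(sin u cos u) = (1/cos u)(1/sin u) = sec u csc u = RHS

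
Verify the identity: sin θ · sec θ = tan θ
LHS = sin θ · (1/cos θ) = sin θ/cos θ = tan θ = RHS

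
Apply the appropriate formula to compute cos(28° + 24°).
cos(28° + 24°) = cos 28° cos 24° - sin 28° sin 24° = 0.6157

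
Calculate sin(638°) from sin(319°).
sin(638°) = 2 sin 319° cos 319° = -0.9903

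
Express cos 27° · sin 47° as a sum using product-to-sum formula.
cos 27° sin 47° = (1/2)[sin(27°+47°) - sin(27°-47°)]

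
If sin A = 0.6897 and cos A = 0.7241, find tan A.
tan A = sin A / cos A = 0.9525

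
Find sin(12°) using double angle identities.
sin(12°) = 2 sin 6° cos 6° = 0.2079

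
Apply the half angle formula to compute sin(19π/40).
sin(19π/40) = √((1 - cos 19π/20)/2) = 0.9969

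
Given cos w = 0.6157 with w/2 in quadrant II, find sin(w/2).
sin(w/2) = ±√((1 - cos w)/2); positive since w/2 ∈ QII, so sin(w/2) = 0.4383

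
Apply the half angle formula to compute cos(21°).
cos(21°) = √((1 + cos 42°)/2) = 0.9336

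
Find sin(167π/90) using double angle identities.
sin(167π/90) = 2 sin 167π/180 cos 167π/180 = -0.4384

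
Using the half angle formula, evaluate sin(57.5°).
sin(57.5°) = √((1 - cos 115°)/2) = 0.8434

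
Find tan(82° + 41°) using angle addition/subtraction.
tan(82° + 41°) = (tan 82° + tan 41°)/(1 - tan 82° tan 41°) = -1.54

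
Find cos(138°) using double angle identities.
cos(138°) = cos²69° - sin²69° = -0.7431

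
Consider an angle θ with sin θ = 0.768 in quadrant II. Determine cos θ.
cos θ = ±√(1 - sin²θ) = -0.6404 (negative in QII)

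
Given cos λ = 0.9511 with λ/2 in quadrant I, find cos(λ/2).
cos(λ/2) = ±√((1 + cos λ)/2); positive since λ/2 ∈ QI, so cos(λ/2) = 0.9877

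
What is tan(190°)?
tan(190°) = 0.1763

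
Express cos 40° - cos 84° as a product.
cos 40° - cos 84° = -2 sin(62°) sin(-22°)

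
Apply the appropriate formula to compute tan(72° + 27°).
tan(72° + 27°) = (tan 72° + tan 27°)/(1 - tan 72° tan 27°) = -6.314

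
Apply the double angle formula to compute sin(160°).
sin(160°) = 2 sin 80° cos 80° = 0.342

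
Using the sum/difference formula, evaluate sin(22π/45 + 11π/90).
sin(22π/45 + 11π/90) = sin 22π/45 cos 11π/90 + cos 22π/45 sin 11π/90 = 0.9397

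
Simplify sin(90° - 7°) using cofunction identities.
sin(90° - 7°) = cos(7°)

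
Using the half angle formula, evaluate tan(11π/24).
tan(11π/24) = sin 11π/12 / (1 + cos 11π/12) = 7.596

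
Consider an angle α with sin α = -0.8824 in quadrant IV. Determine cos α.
cos α = √(1 - sin²α) = 0.4705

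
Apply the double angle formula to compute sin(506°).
sin(506°) = 2 sin 253° cos 253° = 0.5592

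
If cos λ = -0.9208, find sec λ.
sec λ = 1/cos λ = -1.086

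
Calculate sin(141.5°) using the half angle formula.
sin(141.5°) = √((1 - cos 283°)/2) = 0.6225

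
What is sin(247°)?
sin(247°) = -0.9205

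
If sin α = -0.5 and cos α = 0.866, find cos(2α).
cos(2α) = cos²α - sin²α = 0.5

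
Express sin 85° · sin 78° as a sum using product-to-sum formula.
sin 85° sin 78° = (1/2)[cos(85°-78°) - cos(85°+78°)]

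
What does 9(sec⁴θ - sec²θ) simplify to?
9(sec⁴θ - sec²θ) = 9(tan⁴θ + tan²θ) (using Pythagorean)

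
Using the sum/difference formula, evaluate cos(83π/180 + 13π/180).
cos(83π/180 + 13π/180) = cos 83π/180 cos 13π/180 - sin 83π/180 sin 13π/180 = -0.1045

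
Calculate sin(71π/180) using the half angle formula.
sin(71π/180) = √((1 - cos 71π/90)/2) = 0.9455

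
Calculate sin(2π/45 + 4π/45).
sin(2π/45 + 4π/45) = sin 2π/45 cos 4π/45 + cos 2π/45 sin 4π/45 = 0.4067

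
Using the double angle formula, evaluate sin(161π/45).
sin(161π/45) = 2 sin 161π/90 cos 161π/90 = -0.9703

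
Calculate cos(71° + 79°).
cos(71° + 79°) = cos 71° cos 79° - sin 71° sin 79° = -√3/2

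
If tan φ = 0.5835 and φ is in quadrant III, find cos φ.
cos φ = -0.8637 (using tan²φ + 1 = sec²φ)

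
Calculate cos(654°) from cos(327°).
cos(654°) = cos²327° - sin²327° = 0.4067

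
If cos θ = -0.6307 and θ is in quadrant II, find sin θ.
sin θ = 0.776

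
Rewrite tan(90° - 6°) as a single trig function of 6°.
tan(90° - 6°) = cot(6°)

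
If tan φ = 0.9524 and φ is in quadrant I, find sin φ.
sin φ = 0.6897 (using tan²φ + 1 = sec²φ)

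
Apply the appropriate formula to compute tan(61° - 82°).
tan(61° - 82°) = (tan 61° - tan 82°)/(1 + tan 61° tan 82°) = -0.3839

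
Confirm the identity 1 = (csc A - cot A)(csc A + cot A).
RHS = csc²A - cot²A = (1 + cot²A) - cot²A = 1 = LHS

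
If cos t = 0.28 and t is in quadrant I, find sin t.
sin t = 0.96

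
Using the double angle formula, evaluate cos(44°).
cos(44°) = cos²22° - sin²22° = 0.7193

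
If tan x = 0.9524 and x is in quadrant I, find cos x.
cos x = 0.7241 (using tan²x + 1 = sec²x)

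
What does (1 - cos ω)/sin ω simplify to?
(1 - cos ω)/sin ω = tan(ω/2) (using Half angle)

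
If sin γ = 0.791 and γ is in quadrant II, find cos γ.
cos γ = -0.6118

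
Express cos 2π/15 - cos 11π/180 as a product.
cos 2π/15 - cos 11π/180 = -2 sin(7π/72) sin(13π/360)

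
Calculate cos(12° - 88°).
cos(12° - 88°) = cos 12° cos 88° + sin 12° sin 88° = 0.2419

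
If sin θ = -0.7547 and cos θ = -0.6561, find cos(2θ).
cos(2θ) = cos²θ - sin²θ = -0.1391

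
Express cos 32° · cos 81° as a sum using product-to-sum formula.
cos 32° cos 81° = (1/2)[cos(32°-81°) + cos(32°+81°)]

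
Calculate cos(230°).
cos(230°) = -0.6428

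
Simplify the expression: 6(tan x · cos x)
6(tan x · cos x) = 6(sin x) (using Quotient identity)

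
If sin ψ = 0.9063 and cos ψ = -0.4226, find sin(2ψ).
sin(2ψ) = 2 sin ψ cos ψ = -0.766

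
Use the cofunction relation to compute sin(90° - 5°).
sin(90° - 5°) = cos(5°) = 0.9962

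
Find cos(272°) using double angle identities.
cos(272°) = cos²136° - sin²136° = 0.0349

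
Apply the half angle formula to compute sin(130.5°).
sin(130.5°) = √((1 - cos 261°)/2) = 0.7604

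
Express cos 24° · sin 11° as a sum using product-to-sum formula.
cos 24° sin 11° = (1/2)[sin(24°+11°) - sin(24°-11°)]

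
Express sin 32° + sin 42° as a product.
sin 32° + sin 42° = 2 sin(37°) cos(-5°)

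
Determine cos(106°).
cos(106°) = -0.2756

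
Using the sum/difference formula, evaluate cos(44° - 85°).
cos(44° - 85°) = cos 44° cos 85° + sin 44° sin 85° = 0.7547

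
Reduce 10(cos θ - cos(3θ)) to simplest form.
10(cos θ - cos(3θ)) = 10(2 sin(2θ) sin θ) (using Sum-to-product)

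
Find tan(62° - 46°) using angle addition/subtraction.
tan(62° - 46°) = (tan 62° - tan 46°)/(1 + tan 62° tan 46°) = 0.2867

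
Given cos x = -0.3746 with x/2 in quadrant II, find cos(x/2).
cos(x/2) = ±√((1 + cos x)/2); negative since x/2 ∈ QII, so cos(x/2) = -0.5592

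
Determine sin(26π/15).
sin(26π/15) = -0.7431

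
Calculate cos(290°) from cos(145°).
cos(290°) = cos²145° - sin²145° = 0.342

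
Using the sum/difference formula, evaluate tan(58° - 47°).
tan(58° - 47°) = (tan 58° - tan 47°)/(1 + tan 58° tan 47°) = 0.1944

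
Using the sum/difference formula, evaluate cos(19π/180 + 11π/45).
cos(19π/180 + 11π/45) = cos 19π/180 cos 11π/45 - sin 19π/180 sin 11π/45 = 0.454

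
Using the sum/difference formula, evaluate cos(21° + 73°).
cos(21° + 73°) = cos 21° cos 73° - sin 21° sin 73° = -0.06976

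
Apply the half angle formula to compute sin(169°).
sin(169°) = √((1 - cos 338°)/2) = 0.1908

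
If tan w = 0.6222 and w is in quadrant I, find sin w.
sin w = 0.5283 (using tan²w + 1 = sec²w)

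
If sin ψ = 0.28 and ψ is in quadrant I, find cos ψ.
cos ψ = 0.96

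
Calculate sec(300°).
sec(300°) = 2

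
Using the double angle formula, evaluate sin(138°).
sin(138°) = 2 sin 69° cos 69° = 0.6691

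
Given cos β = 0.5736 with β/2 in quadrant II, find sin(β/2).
sin(β/2) = ±√((1 - cos β)/2); positive since β/2 ∈ QII, so sin(β/2) = 0.4617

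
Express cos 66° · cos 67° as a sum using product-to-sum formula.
cos 66° cos 67° = (1/2)[cos(66°-67°) + cos(66°+67°)]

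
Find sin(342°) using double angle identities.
sin(342°) = 2 sin 171° cos 171° = -0.309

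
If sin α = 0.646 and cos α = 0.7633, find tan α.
tan α = sin α / cos α = 0.8463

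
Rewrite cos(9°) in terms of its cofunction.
cos(9°) = sin(90° - 9°) = sin(81°)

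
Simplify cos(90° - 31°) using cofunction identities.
cos(90° - 31°) = sin(31°)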